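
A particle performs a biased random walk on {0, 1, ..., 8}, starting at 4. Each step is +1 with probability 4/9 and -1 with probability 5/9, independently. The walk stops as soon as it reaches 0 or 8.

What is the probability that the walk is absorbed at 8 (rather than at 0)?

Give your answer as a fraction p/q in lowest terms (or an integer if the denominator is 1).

Answer: 256/881

Derivation:
Biased walk: p = 4/9, q = 5/9, r = q/p = 5/4
Gambler's ruin: P(hit 8 before 0 | start at 4) = (1 - r^a)/(1 - r^N)
r^4 = 625/256; r^8 = 390625/65536
P = (1 - 625/256) / (1 - 390625/65536) = -369/256 / -325089/65536 = 256/881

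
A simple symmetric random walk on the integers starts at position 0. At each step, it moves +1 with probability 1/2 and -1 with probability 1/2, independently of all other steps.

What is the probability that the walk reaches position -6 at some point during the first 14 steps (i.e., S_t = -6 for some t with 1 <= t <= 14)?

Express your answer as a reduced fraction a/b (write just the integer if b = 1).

Count via complement. Let g(t,s) = #length-t paths at position s with S_1..S_t all ≠ -6.
g(t,s) = g(t-1,s-1) + g(t-1,s+1) for s ≠ -6; g(t,-6) = 0.
t=0: g(0,0)=1
t=1: g(1,-1)=1 g(1,1)=1
t=2: g(2,-2)=1 g(2,0)=2 g(2,2)=1
t=3: g(3,-3)=1 g(3,-1)=3 g(3,1)=3 g(3,3)=1
t=4: g(4,-4)=1 g(4,-2)=4 g(4,0)=6 g(4,2)=4 g(4,4)=1
t=5: g(5,-5)=1 g(5,-3)=5 g(5,-1)=10 g(5,1)=10 g(5,3)=5 g(5,5)=1
t=6: g(6,-4)=6 g(6,-2)=15 g(6,0)=20 g(6,2)=15 g(6,4)=6 g(6,6)=1
t=7: g(7,-5)=6 g(7,-3)=21 g(7,-1)=35 g(7,1)=35 g(7,3)=21 g(7,5)=7 g(7,7)=1
t=8: g(8,-4)=27 g(8,-2)=56 g(8,0)=70 g(8,2)=56 g(8,4)=28 g(8,6)=8 g(8,8)=1
t=9: g(9,-5)=27 g(9,-3)=83 g(9,-1)=126 g(9,1)=126 g(9,3)=84 g(9,5)=36 g(9,7)=9 g(9,9)=1
t=10: g(10,-4)=110 g(10,-2)=209 g(10,0)=252 g(10,2)=210 g(10,4)=120 g(10,6)=45 g(10,8)=10 g(10,10)=1
t=11: g(11,-5)=110 g(11,-3)=319 g(11,-1)=461 g(11,1)=462 g(11,3)=330 g(11,5)=165 g(11,7)=55 g(11,9)=11 g(11,11)=1
t=12: g(12,-4)=429 g(12,-2)=780 g(12,0)=923 g(12,2)=792 g(12,4)=495 g(12,6)=220 g(12,8)=66 g(12,10)=12 g(12,12)=1
t=13: g(13,-5)=429 g(13,-3)=1209 g(13,-1)=1703 g(13,1)=1715 g(13,3)=1287 g(13,5)=715 g(13,7)=286 g(13,9)=78 g(13,11)=13 g(13,13)=1
t=14: g(14,-4)=1638 g(14,-2)=2912 g(14,0)=3418 g(14,2)=3002 g(14,4)=2002 g(14,6)=1001 g(14,8)=364 g(14,10)=91 g(14,12)=14 g(14,14)=1
Paths never hitting -6: Σ_s g(14,s) = 14443
Paths hitting -6: 2^14 - 14443 = 1941
P = 1941/16384 = 1941/16384

Answer: 1941/16384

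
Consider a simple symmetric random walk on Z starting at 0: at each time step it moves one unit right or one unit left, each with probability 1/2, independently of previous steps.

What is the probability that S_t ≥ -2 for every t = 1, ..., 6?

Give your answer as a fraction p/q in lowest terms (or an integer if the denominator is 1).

Let f(t,s) = #length-t paths at position s with S_1..S_t all ≥ -2.
f(t,s) = f(t-1,s-1) + f(t-1,s+1) for s ≥ -2; f(t,s) = 0 for s < -2.
t=0: f(0,0)=1
t=1: f(1,-1)=1 f(1,1)=1
t=2: f(2,-2)=1 f(2,0)=2 f(2,2)=1
t=3: f(3,-1)=3 f(3,1)=3 f(3,3)=1
t=4: f(4,-2)=3 f(4,0)=6 f(4,2)=4 f(4,4)=1
t=5: f(5,-1)=9 f(5,1)=10 f(5,3)=5 f(5,5)=1
t=6: f(6,-2)=9 f(6,0)=19 f(6,2)=15 f(6,4)=6 f(6,6)=1
Σ_s f(6,s) = 50
P = 50/64 = 25/32

Answer: 25/32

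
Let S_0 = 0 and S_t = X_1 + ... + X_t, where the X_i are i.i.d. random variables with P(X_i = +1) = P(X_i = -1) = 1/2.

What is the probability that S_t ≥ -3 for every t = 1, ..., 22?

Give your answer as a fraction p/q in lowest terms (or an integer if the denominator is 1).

Answer: 156009/262144

Derivation:
Let f(t,s) = #length-t paths at position s with S_1..S_t all ≥ -3.
f(t,s) = f(t-1,s-1) + f(t-1,s+1) for s ≥ -3; f(t,s) = 0 for s < -3.
t=0: f(0,0)=1
t=1: f(1,-1)=1 f(1,1)=1
t=2: f(2,-2)=1 f(2,0)=2 f(2,2)=1
t=3: f(3,-3)=1 f(3,-1)=3 f(3,1)=3 f(3,3)=1
t=4: f(4,-2)=4 f(4,0)=6 f(4,2)=4 f(4,4)=1
t=5: f(5,-3)=4 f(5,-1)=10 f(5,1)=10 f(5,3)=5 f(5,5)=1
t=6: f(6,-2)=14 f(6,0)=20 f(6,2)=15 f(6,4)=6 f(6,6)=1
t=7: f(7,-3)=14 f(7,-1)=34 f(7,1)=35 f(7,3)=21 f(7,5)=7 f(7,7)=1
t=8: f(8,-2)=48 f(8,0)=69 f(8,2)=56 f(8,4)=28 f(8,6)=8 f(8,8)=1
t=9: f(9,-3)=48 f(9,-1)=117 f(9,1)=125 f(9,3)=84 f(9,5)=36 f(9,7)=9 f(9,9)=1
t=10: f(10,-2)=165 f(10,0)=242 f(10,2)=209 f(10,4)=120 f(10,6)=45 f(10,8)=10 f(10,10)=1
t=11: f(11,-3)=165 f(11,-1)=407 f(11,1)=451 f(11,3)=329 f(11,5)=165 f(11,7)=55 f(11,9)=11 f(11,11)=1
t=12: f(12,-2)=572 f(12,0)=858 f(12,2)=780 f(12,4)=494 f(12,6)=220 f(12,8)=66 f(12,10)=12 f(12,12)=1
t=13: f(13,-3)=572 f(13,-1)=1430 f(13,1)=1638 f(13,3)=1274 f(13,5)=714 f(13,7)=286 f(13,9)=78 f(13,11)=13 f(13,13)=1
t=14: f(14,-2)=2002 f(14,0)=3068 f(14,2)=2912 f(14,4)=1988 f(14,6)=1000 f(14,8)=364 f(14,10)=91 f(14,12)=14 f(14,14)=1
t=15: f(15,-3)=2002 f(15,-1)=5070 f(15,1)=5980 f(15,3)=4900 f(15,5)=2988 f(15,7)=1364 f(15,9)=455 f(15,11)=105 f(15,13)=15 f(15,15)=1
t=16: f(16,-2)=7072 f(16,0)=11050 f(16,2)=10880 f(16,4)=7888 f(16,6)=4352 f(16,8)=1819 f(16,10)=560 f(16,12)=120 f(16,14)=16 f(16,16)=1
t=17: f(17,-3)=7072 f(17,-1)=18122 f(17,1)=21930 f(17,3)=18768 f(17,5)=12240 f(17,7)=6171 f(17,9)=2379 f(17,11)=680 f(17,13)=136 f(17,15)=17 f(17,17)=1
t=18: f(18,-2)=25194 f(18,0)=40052 f(18,2)=40698 f(18,4)=31008 f(18,6)=18411 f(18,8)=8550 f(18,10)=3059 f(18,12)=816 f(18,14)=153 f(18,16)=18 f(18,18)=1
t=19: f(19,-3)=25194 f(19,-1)=65246 f(19,1)=80750 f(19,3)=71706 f(19,5)=49419 f(19,7)=26961 f(19,9)=11609 f(19,11)=3875 f(19,13)=969 f(19,15)=171 f(19,17)=19 f(19,19)=1
t=20: f(20,-2)=90440 f(20,0)=145996 f(20,2)=152456 f(20,4)=121125 f(20,6)=76380 f(20,8)=38570 f(20,10)=15484 f(20,12)=4844 f(20,14)=1140 f(20,16)=190 f(20,18)=20 f(20,20)=1
t=21: f(21,-3)=90440 f(21,-1)=236436 f(21,1)=298452 f(21,3)=273581 f(21,5)=197505 f(21,7)=114950 f(21,9)=54054 f(21,11)=20328 f(21,13)=5984 f(21,15)=1330 f(21,17)=210 f(21,19)=21 f(21,21)=1
t=22: f(22,-2)=326876 f(22,0)=534888 f(22,2)=572033 f(22,4)=471086 f(22,6)=312455 f(22,8)=169004 f(22,10)=74382 f(22,12)=26312 f(22,14)=7314 f(22,16)=1540 f(22,18)=231 f(22,20)=22 f(22,22)=1
Σ_s f(22,s) = 2496144
P = 2496144/4194304 = 156009/262144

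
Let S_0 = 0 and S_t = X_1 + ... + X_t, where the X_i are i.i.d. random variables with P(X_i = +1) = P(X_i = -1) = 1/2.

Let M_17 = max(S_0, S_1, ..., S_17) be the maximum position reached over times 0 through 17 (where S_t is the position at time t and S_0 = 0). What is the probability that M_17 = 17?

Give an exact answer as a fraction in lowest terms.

Let M_17 = max(S_0,...,S_17). Use the reflection principle: for j ≥ 1, #{paths with M_17 ≥ j} = #{S_17 ≥ j} + #{S_17 ≥ j+1}.
By reflection, #{M_17 ≥ 17} = #{S_17 ≥ 17} + #{S_17 ≥ 18} = 1 + 0 = 1.
#{M_17 ≥ 18} = #{S_17 ≥ 18} + #{S_17 ≥ 19} = 0 + 0 = 0.
#{M_17 = 17} = 1 - 0 = 1.
P(M_17 = 17) = 1/131072 = 1/131072

Answer: 1/131072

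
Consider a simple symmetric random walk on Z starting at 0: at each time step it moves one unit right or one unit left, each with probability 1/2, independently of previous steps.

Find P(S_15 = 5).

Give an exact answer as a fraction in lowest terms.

Answer: 3003/32768

Derivation:
To reach position 5 after 15 steps: need 10 steps of +1 and 5 of -1.
Favorable paths: C(15,10) = 3003
Total paths: 2^15 = 32768
P = 3003/32768 = 3003/32768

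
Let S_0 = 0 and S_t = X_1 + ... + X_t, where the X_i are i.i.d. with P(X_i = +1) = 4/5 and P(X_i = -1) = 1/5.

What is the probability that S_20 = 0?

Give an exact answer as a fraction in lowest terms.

To be at 0 after 20 steps: need exactly 10 steps of +1 and 10 of -1.
Number of such sequences: C(20,10) = 184756
Each has probability (4/5)^10 · (1/5)^10 = 1048576/95367431640625
P = 184756 · 1048576/95367431640625 = 193730707456/95367431640625

Answer: 193730707456/95367431640625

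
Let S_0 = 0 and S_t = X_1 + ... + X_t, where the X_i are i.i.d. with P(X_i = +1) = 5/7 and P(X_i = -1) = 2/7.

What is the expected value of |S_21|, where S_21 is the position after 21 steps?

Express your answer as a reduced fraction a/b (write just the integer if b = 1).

S_21 takes values m ≡ 1 (mod 2) with |m| ≤ 21; P(S_21=m) = C(21,(21+m)/2) · (5/7)^((21+m)/2) · (2/7)^((21-m)/2).
Distribution: P(S=-21)=2097152/558545864083284007, P(S=-19)=15728640/79792266297612001, P(S=-17)=393216000/79792266297612001, P(S=-15)=6225920000/79792266297612001, P(S=-13)=70041600000/79792266297612001, P(S=-11)=595353600000/79792266297612001, P(S=-9)=3969024000000/79792266297612001, P(S=-7)=148838400000000/558545864083284007, P(S=-5)=93024000000000/79792266297612001, P(S=-3)=335920000000000/79792266297612001, P(S=-1)=1007760000000000/79792266297612001, P(S=1)=2519400000000000/79792266297612001, P(S=3)=5248750000000000/79792266297612001, P(S=5)=9084375000000000/79792266297612001, P(S=7)=90843750000000000/558545864083284007, P(S=9)=15140625000000000/79792266297612001, P(S=11)=14194335937500000/79792266297612001, P(S=13)=10437011718750000/79792266297612001, P(S=15)=5798339843750000/79792266297612001, P(S=17)=2288818359375000/79792266297612001, P(S=19)=572204589843750/79792266297612001, P(S=21)=476837158203125/558545864083284007
E[|S_21|] = Σ_m |m|·P(S_21=m) = 103353702218360463/11398895185373143

Answer: 103353702218360463/11398895185373143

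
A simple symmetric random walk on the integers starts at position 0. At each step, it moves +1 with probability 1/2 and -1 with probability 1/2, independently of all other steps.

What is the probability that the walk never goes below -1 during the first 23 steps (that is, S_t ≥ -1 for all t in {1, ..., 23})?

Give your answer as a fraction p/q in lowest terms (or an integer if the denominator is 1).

Answer: 676039/2097152

Derivation:
Let f(t,s) = #length-t paths at position s with S_1..S_t all ≥ -1.
f(t,s) = f(t-1,s-1) + f(t-1,s+1) for s ≥ -1; f(t,s) = 0 for s < -1.
t=0: f(0,0)=1
t=1: f(1,-1)=1 f(1,1)=1
t=2: f(2,0)=2 f(2,2)=1
t=3: f(3,-1)=2 f(3,1)=3 f(3,3)=1
t=4: f(4,0)=5 f(4,2)=4 f(4,4)=1
t=5: f(5,-1)=5 f(5,1)=9 f(5,3)=5 f(5,5)=1
t=6: f(6,0)=14 f(6,2)=14 f(6,4)=6 f(6,6)=1
t=7: f(7,-1)=14 f(7,1)=28 f(7,3)=20 f(7,5)=7 f(7,7)=1
t=8: f(8,0)=42 f(8,2)=48 f(8,4)=27 f(8,6)=8 f(8,8)=1
t=9: f(9,-1)=42 f(9,1)=90 f(9,3)=75 f(9,5)=35 f(9,7)=9 f(9,9)=1
t=10: f(10,0)=132 f(10,2)=165 f(10,4)=110 f(10,6)=44 f(10,8)=10 f(10,10)=1
t=11: f(11,-1)=132 f(11,1)=297 f(11,3)=275 f(11,5)=154 f(11,7)=54 f(11,9)=11 f(11,11)=1
t=12: f(12,0)=429 f(12,2)=572 f(12,4)=429 f(12,6)=208 f(12,8)=65 f(12,10)=12 f(12,12)=1
t=13: f(13,-1)=429 f(13,1)=1001 f(13,3)=1001 f(13,5)=637 f(13,7)=273 f(13,9)=77 f(13,11)=13 f(13,13)=1
t=14: f(14,0)=1430 f(14,2)=2002 f(14,4)=1638 f(14,6)=910 f(14,8)=350 f(14,10)=90 f(14,12)=14 f(14,14)=1
t=15: f(15,-1)=1430 f(15,1)=3432 f(15,3)=3640 f(15,5)=2548 f(15,7)=1260 f(15,9)=440 f(15,11)=104 f(15,13)=15 f(15,15)=1
t=16: f(16,0)=4862 f(16,2)=7072 f(16,4)=6188 f(16,6)=3808 f(16,8)=1700 f(16,10)=544 f(16,12)=119 f(16,14)=16 f(16,16)=1
t=17: f(17,-1)=4862 f(17,1)=11934 f(17,3)=13260 f(17,5)=9996 f(17,7)=5508 f(17,9)=2244 f(17,11)=663 f(17,13)=135 f(17,15)=17 f(17,17)=1
t=18: f(18,0)=16796 f(18,2)=25194 f(18,4)=23256 f(18,6)=15504 f(18,8)=7752 f(18,10)=2907 f(18,12)=798 f(18,14)=152 f(18,16)=18 f(18,18)=1
t=19: f(19,-1)=16796 f(19,1)=41990 f(19,3)=48450 f(19,5)=38760 f(19,7)=23256 f(19,9)=10659 f(19,11)=3705 f(19,13)=950 f(19,15)=170 f(19,17)=19 f(19,19)=1
t=20: f(20,0)=58786 f(20,2)=90440 f(20,4)=87210 f(20,6)=62016 f(20,8)=33915 f(20,10)=14364 f(20,12)=4655 f(20,14)=1120 f(20,16)=189 f(20,18)=20 f(20,20)=1
t=21: f(21,-1)=58786 f(21,1)=149226 f(21,3)=177650 f(21,5)=149226 f(21,7)=95931 f(21,9)=48279 f(21,11)=19019 f(21,13)=5775 f(21,15)=1309 f(21,17)=209 f(21,19)=21 f(21,21)=1
t=22: f(22,0)=208012 f(22,2)=326876 f(22,4)=326876 f(22,6)=245157 f(22,8)=144210 f(22,10)=67298 f(22,12)=24794 f(22,14)=7084 f(22,16)=1518 f(22,18)=230 f(22,20)=22 f(22,22)=1
t=23: f(23,-1)=208012 f(23,1)=534888 f(23,3)=653752 f(23,5)=572033 f(23,7)=389367 f(23,9)=211508 f(23,11)=92092 f(23,13)=31878 f(23,15)=8602 f(23,17)=1748 f(23,19)=252 f(23,21)=23 f(23,23)=1
Σ_s f(23,s) = 2704156
P = 2704156/8388608 = 676039/2097152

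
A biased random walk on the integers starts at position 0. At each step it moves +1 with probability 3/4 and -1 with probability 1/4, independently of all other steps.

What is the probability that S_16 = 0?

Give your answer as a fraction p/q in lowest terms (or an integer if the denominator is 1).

To be at 0 after 16 steps: need exactly 8 steps of +1 and 8 of -1.
Number of such sequences: C(16,8) = 12870
Each has probability (3/4)^8 · (1/4)^8 = 6561/4294967296
P = 12870 · 6561/4294967296 = 42220035/2147483648

Answer: 42220035/2147483648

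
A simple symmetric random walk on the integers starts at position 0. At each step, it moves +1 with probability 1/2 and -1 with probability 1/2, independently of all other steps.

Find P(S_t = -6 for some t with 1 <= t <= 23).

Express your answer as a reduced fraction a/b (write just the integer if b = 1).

Count via complement. Let g(t,s) = #length-t paths at position s with S_1..S_t all ≠ -6.
g(t,s) = g(t-1,s-1) + g(t-1,s+1) for s ≠ -6; g(t,-6) = 0.
t=0: g(0,0)=1
t=1: g(1,-1)=1 g(1,1)=1
t=2: g(2,-2)=1 g(2,0)=2 g(2,2)=1
t=3: g(3,-3)=1 g(3,-1)=3 g(3,1)=3 g(3,3)=1
t=4: g(4,-4)=1 g(4,-2)=4 g(4,0)=6 g(4,2)=4 g(4,4)=1
t=5: g(5,-5)=1 g(5,-3)=5 g(5,-1)=10 g(5,1)=10 g(5,3)=5 g(5,5)=1
t=6: g(6,-4)=6 g(6,-2)=15 g(6,0)=20 g(6,2)=15 g(6,4)=6 g(6,6)=1
t=7: g(7,-5)=6 g(7,-3)=21 g(7,-1)=35 g(7,1)=35 g(7,3)=21 g(7,5)=7 g(7,7)=1
t=8: g(8,-4)=27 g(8,-2)=56 g(8,0)=70 g(8,2)=56 g(8,4)=28 g(8,6)=8 g(8,8)=1
t=9: g(9,-5)=27 g(9,-3)=83 g(9,-1)=126 g(9,1)=126 g(9,3)=84 g(9,5)=36 g(9,7)=9 g(9,9)=1
t=10: g(10,-4)=110 g(10,-2)=209 g(10,0)=252 g(10,2)=210 g(10,4)=120 g(10,6)=45 g(10,8)=10 g(10,10)=1
t=11: g(11,-5)=110 g(11,-3)=319 g(11,-1)=461 g(11,1)=462 g(11,3)=330 g(11,5)=165 g(11,7)=55 g(11,9)=11 g(11,11)=1
t=12: g(12,-4)=429 g(12,-2)=780 g(12,0)=923 g(12,2)=792 g(12,4)=495 g(12,6)=220 g(12,8)=66 g(12,10)=12 g(12,12)=1
t=13: g(13,-5)=429 g(13,-3)=1209 g(13,-1)=1703 g(13,1)=1715 g(13,3)=1287 g(13,5)=715 g(13,7)=286 g(13,9)=78 g(13,11)=13 g(13,13)=1
t=14: g(14,-4)=1638 g(14,-2)=2912 g(14,0)=3418 g(14,2)=3002 g(14,4)=2002 g(14,6)=1001 g(14,8)=364 g(14,10)=91 g(14,12)=14 g(14,14)=1
t=15: g(15,-5)=1638 g(15,-3)=4550 g(15,-1)=6330 g(15,1)=6420 g(15,3)=5004 g(15,5)=3003 g(15,7)=1365 g(15,9)=455 g(15,11)=105 g(15,13)=15 g(15,15)=1
t=16: g(16,-4)=6188 g(16,-2)=10880 g(16,0)=12750 g(16,2)=11424 g(16,4)=8007 g(16,6)=4368 g(16,8)=1820 g(16,10)=560 g(16,12)=120 g(16,14)=16 g(16,16)=1
t=17: g(17,-5)=6188 g(17,-3)=17068 g(17,-1)=23630 g(17,1)=24174 g(17,3)=19431 g(17,5)=12375 g(17,7)=6188 g(17,9)=2380 g(17,11)=680 g(17,13)=136 g(17,15)=17 g(17,17)=1
t=18: g(18,-4)=23256 g(18,-2)=40698 g(18,0)=47804 g(18,2)=43605 g(18,4)=31806 g(18,6)=18563 g(18,8)=8568 g(18,10)=3060 g(18,12)=816 g(18,14)=153 g(18,16)=18 g(18,18)=1
t=19: g(19,-5)=23256 g(19,-3)=63954 g(19,-1)=88502 g(19,1)=91409 g(19,3)=75411 g(19,5)=50369 g(19,7)=27131 g(19,9)=11628 g(19,11)=3876 g(19,13)=969 g(19,15)=171 g(19,17)=19 g(19,19)=1
t=20: g(20,-4)=87210 g(20,-2)=152456 g(20,0)=179911 g(20,2)=166820 g(20,4)=125780 g(20,6)=77500 g(20,8)=38759 g(20,10)=15504 g(20,12)=4845 g(20,14)=1140 g(20,16)=190 g(20,18)=20 g(20,20)=1
t=21: g(21,-5)=87210 g(21,-3)=239666 g(21,-1)=332367 g(21,1)=346731 g(21,3)=292600 g(21,5)=203280 g(21,7)=116259 g(21,9)=54263 g(21,11)=20349 g(21,13)=5985 g(21,15)=1330 g(21,17)=210 g(21,19)=21 g(21,21)=1
t=22: g(22,-4)=326876 g(22,-2)=572033 g(22,0)=679098 g(22,2)=639331 g(22,4)=495880 g(22,6)=319539 g(22,8)=170522 g(22,10)=74612 g(22,12)=26334 g(22,14)=7315 g(22,16)=1540 g(22,18)=231 g(22,20)=22 g(22,22)=1
t=23: g(23,-5)=326876 g(23,-3)=898909 g(23,-1)=1251131 g(23,1)=1318429 g(23,3)=1135211 g(23,5)=815419 g(23,7)=490061 g(23,9)=245134 g(23,11)=100946 g(23,13)=33649 g(23,15)=8855 g(23,17)=1771 g(23,19)=253 g(23,21)=23 g(23,23)=1
Paths never hitting -6: Σ_s g(23,s) = 6626668
Paths hitting -6: 2^23 - 6626668 = 1761940
P = 1761940/8388608 = 440485/2097152

Answer: 440485/2097152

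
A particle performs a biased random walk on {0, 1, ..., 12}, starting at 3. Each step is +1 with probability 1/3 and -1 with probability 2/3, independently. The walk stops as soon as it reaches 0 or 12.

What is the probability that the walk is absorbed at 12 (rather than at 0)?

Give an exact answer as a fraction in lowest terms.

Biased walk: p = 1/3, q = 2/3, r = q/p = 2
Gambler's ruin: P(hit 12 before 0 | start at 3) = (1 - r^a)/(1 - r^N)
r^3 = 8; r^12 = 4096
P = (1 - 8) / (1 - 4096) = -7 / -4095 = 1/585

Answer: 1/585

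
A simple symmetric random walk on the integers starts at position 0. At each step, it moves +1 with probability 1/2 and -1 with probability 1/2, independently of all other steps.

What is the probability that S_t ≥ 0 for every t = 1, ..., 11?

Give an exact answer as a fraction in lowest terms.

Let f(t,s) = #length-t paths at position s with S_1..S_t all ≥ 0.
f(t,s) = f(t-1,s-1) + f(t-1,s+1) for s ≥ 0; f(t,s) = 0 for s < 0.
t=0: f(0,0)=1
t=1: f(1,1)=1
t=2: f(2,0)=1 f(2,2)=1
t=3: f(3,1)=2 f(3,3)=1
t=4: f(4,0)=2 f(4,2)=3 f(4,4)=1
t=5: f(5,1)=5 f(5,3)=4 f(5,5)=1
t=6: f(6,0)=5 f(6,2)=9 f(6,4)=5 f(6,6)=1
t=7: f(7,1)=14 f(7,3)=14 f(7,5)=6 f(7,7)=1
t=8: f(8,0)=14 f(8,2)=28 f(8,4)=20 f(8,6)=7 f(8,8)=1
t=9: f(9,1)=42 f(9,3)=48 f(9,5)=27 f(9,7)=8 f(9,9)=1
t=10: f(10,0)=42 f(10,2)=90 f(10,4)=75 f(10,6)=35 f(10,8)=9 f(10,10)=1
t=11: f(11,1)=132 f(11,3)=165 f(11,5)=110 f(11,7)=44 f(11,9)=10 f(11,11)=1
Σ_s f(11,s) = 462
P = 462/2048 = 231/1024

Answer: 231/1024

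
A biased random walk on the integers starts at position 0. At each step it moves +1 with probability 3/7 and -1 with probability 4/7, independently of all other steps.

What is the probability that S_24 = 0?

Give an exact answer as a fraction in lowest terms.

To be at 0 after 24 steps: need exactly 12 steps of +1 and 12 of -1.
Number of such sequences: C(24,12) = 2704156
Each has probability (3/7)^12 · (4/7)^12 = 8916100448256/191581231380566414401
P = 2704156 · 8916100448256/191581231380566414401 = 3444360931964878848/27368747340080916343

Answer: 3444360931964878848/27368747340080916343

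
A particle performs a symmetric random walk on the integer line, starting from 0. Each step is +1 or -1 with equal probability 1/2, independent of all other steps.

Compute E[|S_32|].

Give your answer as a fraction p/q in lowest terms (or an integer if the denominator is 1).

Answer: 300540195/67108864

Derivation:
S_32 takes values m ≡ 0 (mod 2) with |m| ≤ 32; P(S_32=m) = C(32,(32+m)/2)/2^32.
Total paths: 2^32 = 4294967296
Distribution: P(S=-32)=1/4294967296, P(S=-30)=32/4294967296, P(S=-28)=496/4294967296, P(S=-26)=4960/4294967296, P(S=-24)=35960/4294967296, P(S=-22)=201376/4294967296, P(S=-20)=906192/4294967296, P(S=-18)=3365856/4294967296, P(S=-16)=10518300/4294967296, P(S=-14)=28048800/4294967296, P(S=-12)=64512240/4294967296, P(S=-10)=129024480/4294967296, P(S=-8)=225792840/4294967296, P(S=-6)=347373600/4294967296, P(S=-4)=471435600/4294967296, P(S=-2)=565722720/4294967296, P(S=0)=601080390/4294967296, P(S=2)=565722720/4294967296, P(S=4)=471435600/4294967296, P(S=6)=347373600/4294967296, P(S=8)=225792840/4294967296, P(S=10)=129024480/4294967296, P(S=12)=64512240/4294967296, P(S=14)=28048800/4294967296, P(S=16)=10518300/4294967296, P(S=18)=3365856/4294967296, P(S=20)=906192/4294967296, P(S=22)=201376/4294967296, P(S=24)=35960/4294967296, P(S=26)=4960/4294967296, P(S=28)=496/4294967296, P(S=30)=32/4294967296, P(S=32)=1/4294967296
E[|S_32|] = Σ_m |m|·P(S_32=m) = 19234572480/4294967296 = 300540195/67108864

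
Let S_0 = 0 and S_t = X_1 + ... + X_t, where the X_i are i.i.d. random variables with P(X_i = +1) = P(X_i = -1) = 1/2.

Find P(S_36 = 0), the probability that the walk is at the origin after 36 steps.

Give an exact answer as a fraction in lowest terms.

Answer: 2268783825/17179869184

Derivation:
To return to 0 after 36 steps: need exactly 18 steps of +1 and 18 of -1.
Favorable paths: C(36,18) = 9075135300
Total paths: 2^36 = 68719476736
P = 9075135300/68719476736 = 2268783825/17179869184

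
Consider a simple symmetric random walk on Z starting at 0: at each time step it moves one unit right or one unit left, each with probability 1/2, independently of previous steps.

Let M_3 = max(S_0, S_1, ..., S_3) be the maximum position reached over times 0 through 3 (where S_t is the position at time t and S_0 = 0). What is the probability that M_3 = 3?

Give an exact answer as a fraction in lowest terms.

Let M_3 = max(S_0,...,S_3). Use the reflection principle: for j ≥ 1, #{paths with M_3 ≥ j} = #{S_3 ≥ j} + #{S_3 ≥ j+1}.
By reflection, #{M_3 ≥ 3} = #{S_3 ≥ 3} + #{S_3 ≥ 4} = 1 + 0 = 1.
#{M_3 ≥ 4} = #{S_3 ≥ 4} + #{S_3 ≥ 5} = 0 + 0 = 0.
#{M_3 = 3} = 1 - 0 = 1.
P(M_3 = 3) = 1/8 = 1/8

Answer: 1/8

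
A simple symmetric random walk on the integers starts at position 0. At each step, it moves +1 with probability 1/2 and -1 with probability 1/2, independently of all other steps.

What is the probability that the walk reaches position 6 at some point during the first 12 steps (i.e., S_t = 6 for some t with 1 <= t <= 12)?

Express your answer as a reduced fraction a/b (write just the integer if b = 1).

Count via complement. Let g(t,s) = #length-t paths at position s with S_1..S_t all ≠ 6.
g(t,s) = g(t-1,s-1) + g(t-1,s+1) for s ≠ 6; g(t,6) = 0.
t=0: g(0,0)=1
t=1: g(1,-1)=1 g(1,1)=1
t=2: g(2,-2)=1 g(2,0)=2 g(2,2)=1
t=3: g(3,-3)=1 g(3,-1)=3 g(3,1)=3 g(3,3)=1
t=4: g(4,-4)=1 g(4,-2)=4 g(4,0)=6 g(4,2)=4 g(4,4)=1
t=5: g(5,-5)=1 g(5,-3)=5 g(5,-1)=10 g(5,1)=10 g(5,3)=5 g(5,5)=1
t=6: g(6,-6)=1 g(6,-4)=6 g(6,-2)=15 g(6,0)=20 g(6,2)=15 g(6,4)=6
t=7: g(7,-7)=1 g(7,-5)=7 g(7,-3)=21 g(7,-1)=35 g(7,1)=35 g(7,3)=21 g(7,5)=6
t=8: g(8,-8)=1 g(8,-6)=8 g(8,-4)=28 g(8,-2)=56 g(8,0)=70 g(8,2)=56 g(8,4)=27
t=9: g(9,-9)=1 g(9,-7)=9 g(9,-5)=36 g(9,-3)=84 g(9,-1)=126 g(9,1)=126 g(9,3)=83 g(9,5)=27
t=10: g(10,-10)=1 g(10,-8)=10 g(10,-6)=45 g(10,-4)=120 g(10,-2)=210 g(10,0)=252 g(10,2)=209 g(10,4)=110
t=11: g(11,-11)=1 g(11,-9)=11 g(11,-7)=55 g(11,-5)=165 g(11,-3)=330 g(11,-1)=462 g(11,1)=461 g(11,3)=319 g(11,5)=110
t=12: g(12,-12)=1 g(12,-10)=12 g(12,-8)=66 g(12,-6)=220 g(12,-4)=495 g(12,-2)=792 g(12,0)=923 g(12,2)=780 g(12,4)=429
Paths never hitting 6: Σ_s g(12,s) = 3718
Paths hitting 6: 2^12 - 3718 = 378
P = 378/4096 = 189/2048

Answer: 189/2048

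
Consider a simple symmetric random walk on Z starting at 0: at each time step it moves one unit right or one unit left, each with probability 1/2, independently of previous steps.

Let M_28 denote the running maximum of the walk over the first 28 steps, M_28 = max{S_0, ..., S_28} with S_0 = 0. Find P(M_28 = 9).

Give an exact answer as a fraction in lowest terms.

Answer: 1726725/67108864

Derivation:
Let M_28 = max(S_0,...,S_28). Use the reflection principle: for j ≥ 1, #{paths with M_28 ≥ j} = #{S_28 ≥ j} + #{S_28 ≥ j+1}.
By reflection, #{M_28 ≥ 9} = #{S_28 ≥ 9} + #{S_28 ≥ 10} = 11698223 + 11698223 = 23396446.
#{M_28 ≥ 10} = #{S_28 ≥ 10} + #{S_28 ≥ 11} = 11698223 + 4791323 = 16489546.
#{M_28 = 9} = 23396446 - 16489546 = 6906900.
P(M_28 = 9) = 6906900/268435456 = 1726725/67108864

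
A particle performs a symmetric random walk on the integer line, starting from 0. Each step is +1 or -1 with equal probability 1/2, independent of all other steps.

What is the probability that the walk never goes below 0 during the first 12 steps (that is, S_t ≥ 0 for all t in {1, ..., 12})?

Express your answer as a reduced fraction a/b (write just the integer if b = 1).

Answer: 231/1024

Derivation:
Let f(t,s) = #length-t paths at position s with S_1..S_t all ≥ 0.
f(t,s) = f(t-1,s-1) + f(t-1,s+1) for s ≥ 0; f(t,s) = 0 for s < 0.
t=0: f(0,0)=1
t=1: f(1,1)=1
t=2: f(2,0)=1 f(2,2)=1
t=3: f(3,1)=2 f(3,3)=1
t=4: f(4,0)=2 f(4,2)=3 f(4,4)=1
t=5: f(5,1)=5 f(5,3)=4 f(5,5)=1
t=6: f(6,0)=5 f(6,2)=9 f(6,4)=5 f(6,6)=1
t=7: f(7,1)=14 f(7,3)=14 f(7,5)=6 f(7,7)=1
t=8: f(8,0)=14 f(8,2)=28 f(8,4)=20 f(8,6)=7 f(8,8)=1
t=9: f(9,1)=42 f(9,3)=48 f(9,5)=27 f(9,7)=8 f(9,9)=1
t=10: f(10,0)=42 f(10,2)=90 f(10,4)=75 f(10,6)=35 f(10,8)=9 f(10,10)=1
t=11: f(11,1)=132 f(11,3)=165 f(11,5)=110 f(11,7)=44 f(11,9)=10 f(11,11)=1
t=12: f(12,0)=132 f(12,2)=297 f(12,4)=275 f(12,6)=154 f(12,8)=54 f(12,10)=11 f(12,12)=1
Σ_s f(12,s) = 924
P = 924/4096 = 231/1024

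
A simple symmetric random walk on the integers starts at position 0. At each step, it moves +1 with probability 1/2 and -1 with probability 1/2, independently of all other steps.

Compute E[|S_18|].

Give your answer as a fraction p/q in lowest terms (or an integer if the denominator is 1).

S_18 takes values m ≡ 0 (mod 2) with |m| ≤ 18; P(S_18=m) = C(18,(18+m)/2)/2^18.
Total paths: 2^18 = 262144
Distribution: P(S=-18)=1/262144, P(S=-16)=18/262144, P(S=-14)=153/262144, P(S=-12)=816/262144, P(S=-10)=3060/262144, P(S=-8)=8568/262144, P(S=-6)=18564/262144, P(S=-4)=31824/262144, P(S=-2)=43758/262144, P(S=0)=48620/262144, P(S=2)=43758/262144, P(S=4)=31824/262144, P(S=6)=18564/262144, P(S=8)=8568/262144, P(S=10)=3060/262144, P(S=12)=816/262144, P(S=14)=153/262144, P(S=16)=18/262144, P(S=18)=1/262144
E[|S_18|] = Σ_m |m|·P(S_18=m) = 875160/262144 = 109395/32768

Answer: 109395/32768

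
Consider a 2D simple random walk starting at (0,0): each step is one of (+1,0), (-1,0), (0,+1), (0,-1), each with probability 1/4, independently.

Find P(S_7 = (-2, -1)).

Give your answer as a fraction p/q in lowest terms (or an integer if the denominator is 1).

Let h be the number of horizontal steps (so 7-h are vertical). To end at (-2,-1) need (h-2)/2 right-steps and ((7-h)-1)/2 up-steps.
Sum over h with 2 ≤ h ≤ 6, h ≡ 0 (mod 2), 7-h ≡ 1 (mod 2):
h=2: C(7,2)·C(2,0)·C(5,2) = 21·1·10 = 210
h=4: C(7,4)·C(4,1)·C(3,1) = 35·4·3 = 420
h=6: C(7,6)·C(6,2)·C(1,0) = 7·15·1 = 105
Total favorable: 735
Total paths: 4^7 = 16384
P = 735/16384 = 735/16384

Answer: 735/16384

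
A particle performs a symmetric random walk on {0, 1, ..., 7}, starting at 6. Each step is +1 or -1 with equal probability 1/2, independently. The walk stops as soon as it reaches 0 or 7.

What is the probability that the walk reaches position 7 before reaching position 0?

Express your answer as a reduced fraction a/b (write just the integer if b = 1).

Answer: 6/7

Derivation:
Symmetric walk (p = 1/2): the harmonic-function argument gives P(hit 7 before 0 | start at 6) = a/N.
P = 6/7 = 6/7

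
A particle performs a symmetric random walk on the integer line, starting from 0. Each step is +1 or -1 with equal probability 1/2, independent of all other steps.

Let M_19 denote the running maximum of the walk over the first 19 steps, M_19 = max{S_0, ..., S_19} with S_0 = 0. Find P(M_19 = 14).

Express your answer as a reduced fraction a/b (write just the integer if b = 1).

Let M_19 = max(S_0,...,S_19). Use the reflection principle: for j ≥ 1, #{paths with M_19 ≥ j} = #{S_19 ≥ j} + #{S_19 ≥ j+1}.
By reflection, #{M_19 ≥ 14} = #{S_19 ≥ 14} + #{S_19 ≥ 15} = 191 + 191 = 382.
#{M_19 ≥ 15} = #{S_19 ≥ 15} + #{S_19 ≥ 16} = 191 + 20 = 211.
#{M_19 = 14} = 382 - 211 = 171.
P(M_19 = 14) = 171/524288 = 171/524288

Answer: 171/524288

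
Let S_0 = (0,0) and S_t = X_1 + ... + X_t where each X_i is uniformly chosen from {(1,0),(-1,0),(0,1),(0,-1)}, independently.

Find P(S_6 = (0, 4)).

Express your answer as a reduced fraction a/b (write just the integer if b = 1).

Answer: 9/1024

Derivation:
Let h be the number of horizontal steps (so 6-h are vertical). To end at (0,4) need (h+0)/2 right-steps and ((6-h)+4)/2 up-steps.
Sum over h with 0 ≤ h ≤ 2, h ≡ 0 (mod 2), 6-h ≡ 0 (mod 2):
h=0: C(6,0)·C(0,0)·C(6,5) = 1·1·6 = 6
h=2: C(6,2)·C(2,1)·C(4,4) = 15·2·1 = 30
Total favorable: 36
Total paths: 4^6 = 4096
P = 36/4096 = 9/1024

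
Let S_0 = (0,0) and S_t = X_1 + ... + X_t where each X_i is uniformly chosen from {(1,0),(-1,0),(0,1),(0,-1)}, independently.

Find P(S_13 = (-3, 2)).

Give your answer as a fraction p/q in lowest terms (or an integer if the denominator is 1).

Answer: 306735/16777216

Derivation:
Let h be the number of horizontal steps (so 13-h are vertical). To end at (-3,2) need (h-3)/2 right-steps and ((13-h)+2)/2 up-steps.
Sum over h with 3 ≤ h ≤ 11, h ≡ 1 (mod 2), 13-h ≡ 0 (mod 2):
h=3: C(13,3)·C(3,0)·C(10,6) = 286·1·210 = 60060
h=5: C(13,5)·C(5,1)·C(8,5) = 1287·5·56 = 360360
h=7: C(13,7)·C(7,2)·C(6,4) = 1716·21·15 = 540540
h=9: C(13,9)·C(9,3)·C(4,3) = 715·84·4 = 240240
h=11: C(13,11)·C(11,4)·C(2,2) = 78·330·1 = 25740
Total favorable: 1226940
Total paths: 4^13 = 67108864
P = 1226940/67108864 = 306735/16777216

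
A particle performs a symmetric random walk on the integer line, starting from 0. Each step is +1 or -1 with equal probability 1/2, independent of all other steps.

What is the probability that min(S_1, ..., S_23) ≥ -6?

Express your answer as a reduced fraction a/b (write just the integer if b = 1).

Let f(t,s) = #length-t paths at position s with S_1..S_t all ≥ -6.
f(t,s) = f(t-1,s-1) + f(t-1,s+1) for s ≥ -6; f(t,s) = 0 for s < -6.
t=0: f(0,0)=1
t=1: f(1,-1)=1 f(1,1)=1
t=2: f(2,-2)=1 f(2,0)=2 f(2,2)=1
t=3: f(3,-3)=1 f(3,-1)=3 f(3,1)=3 f(3,3)=1
t=4: f(4,-4)=1 f(4,-2)=4 f(4,0)=6 f(4,2)=4 f(4,4)=1
t=5: f(5,-5)=1 f(5,-3)=5 f(5,-1)=10 f(5,1)=10 f(5,3)=5 f(5,5)=1
t=6: f(6,-6)=1 f(6,-4)=6 f(6,-2)=15 f(6,0)=20 f(6,2)=15 f(6,4)=6 f(6,6)=1
t=7: f(7,-5)=7 f(7,-3)=21 f(7,-1)=35 f(7,1)=35 f(7,3)=21 f(7,5)=7 f(7,7)=1
t=8: f(8,-6)=7 f(8,-4)=28 f(8,-2)=56 f(8,0)=70 f(8,2)=56 f(8,4)=28 f(8,6)=8 f(8,8)=1
t=9: f(9,-5)=35 f(9,-3)=84 f(9,-1)=126 f(9,1)=126 f(9,3)=84 f(9,5)=36 f(9,7)=9 f(9,9)=1
t=10: f(10,-6)=35 f(10,-4)=119 f(10,-2)=210 f(10,0)=252 f(10,2)=210 f(10,4)=120 f(10,6)=45 f(10,8)=10 f(10,10)=1
t=11: f(11,-5)=154 f(11,-3)=329 f(11,-1)=462 f(11,1)=462 f(11,3)=330 f(11,5)=165 f(11,7)=55 f(11,9)=11 f(11,11)=1
t=12: f(12,-6)=154 f(12,-4)=483 f(12,-2)=791 f(12,0)=924 f(12,2)=792 f(12,4)=495 f(12,6)=220 f(12,8)=66 f(12,10)=12 f(12,12)=1
t=13: f(13,-5)=637 f(13,-3)=1274 f(13,-1)=1715 f(13,1)=1716 f(13,3)=1287 f(13,5)=715 f(13,7)=286 f(13,9)=78 f(13,11)=13 f(13,13)=1
t=14: f(14,-6)=637 f(14,-4)=1911 f(14,-2)=2989 f(14,0)=3431 f(14,2)=3003 f(14,4)=2002 f(14,6)=1001 f(14,8)=364 f(14,10)=91 f(14,12)=14 f(14,14)=1
t=15: f(15,-5)=2548 f(15,-3)=4900 f(15,-1)=6420 f(15,1)=6434 f(15,3)=5005 f(15,5)=3003 f(15,7)=1365 f(15,9)=455 f(15,11)=105 f(15,13)=15 f(15,15)=1
t=16: f(16,-6)=2548 f(16,-4)=7448 f(16,-2)=11320 f(16,0)=12854 f(16,2)=11439 f(16,4)=8008 f(16,6)=4368 f(16,8)=1820 f(16,10)=560 f(16,12)=120 f(16,14)=16 f(16,16)=1
t=17: f(17,-5)=9996 f(17,-3)=18768 f(17,-1)=24174 f(17,1)=24293 f(17,3)=19447 f(17,5)=12376 f(17,7)=6188 f(17,9)=2380 f(17,11)=680 f(17,13)=136 f(17,15)=17 f(17,17)=1
t=18: f(18,-6)=9996 f(18,-4)=28764 f(18,-2)=42942 f(18,0)=48467 f(18,2)=43740 f(18,4)=31823 f(18,6)=18564 f(18,8)=8568 f(18,10)=3060 f(18,12)=816 f(18,14)=153 f(18,16)=18 f(18,18)=1
t=19: f(19,-5)=38760 f(19,-3)=71706 f(19,-1)=91409 f(19,1)=92207 f(19,3)=75563 f(19,5)=50387 f(19,7)=27132 f(19,9)=11628 f(19,11)=3876 f(19,13)=969 f(19,15)=171 f(19,17)=19 f(19,19)=1
t=20: f(20,-6)=38760 f(20,-4)=110466 f(20,-2)=163115 f(20,0)=183616 f(20,2)=167770 f(20,4)=125950 f(20,6)=77519 f(20,8)=38760 f(20,10)=15504 f(20,12)=4845 f(20,14)=1140 f(20,16)=190 f(20,18)=20 f(20,20)=1
t=21: f(21,-5)=149226 f(21,-3)=273581 f(21,-1)=346731 f(21,1)=351386 f(21,3)=293720 f(21,5)=203469 f(21,7)=116279 f(21,9)=54264 f(21,11)=20349 f(21,13)=5985 f(21,15)=1330 f(21,17)=210 f(21,19)=21 f(21,21)=1
t=22: f(22,-6)=149226 f(22,-4)=422807 f(22,-2)=620312 f(22,0)=698117 f(22,2)=645106 f(22,4)=497189 f(22,6)=319748 f(22,8)=170543 f(22,10)=74613 f(22,12)=26334 f(22,14)=7315 f(22,16)=1540 f(22,18)=231 f(22,20)=22 f(22,22)=1
t=23: f(23,-5)=572033 f(23,-3)=1043119 f(23,-1)=1318429 f(23,1)=1343223 f(23,3)=1142295 f(23,5)=816937 f(23,7)=490291 f(23,9)=245156 f(23,11)=100947 f(23,13)=33649 f(23,15)=8855 f(23,17)=1771 f(23,19)=253 f(23,21)=23 f(23,23)=1
Σ_s f(23,s) = 7116982
P = 7116982/8388608 = 3558491/4194304

Answer: 3558491/4194304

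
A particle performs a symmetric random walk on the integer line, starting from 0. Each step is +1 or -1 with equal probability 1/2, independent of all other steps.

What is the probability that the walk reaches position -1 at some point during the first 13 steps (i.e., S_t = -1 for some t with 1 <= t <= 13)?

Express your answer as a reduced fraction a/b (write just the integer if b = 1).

Count via complement. Let g(t,s) = #length-t paths at position s with S_1..S_t all ≠ -1.
g(t,s) = g(t-1,s-1) + g(t-1,s+1) for s ≠ -1; g(t,-1) = 0.
t=0: g(0,0)=1
t=1: g(1,1)=1
t=2: g(2,0)=1 g(2,2)=1
t=3: g(3,1)=2 g(3,3)=1
t=4: g(4,0)=2 g(4,2)=3 g(4,4)=1
t=5: g(5,1)=5 g(5,3)=4 g(5,5)=1
t=6: g(6,0)=5 g(6,2)=9 g(6,4)=5 g(6,6)=1
t=7: g(7,1)=14 g(7,3)=14 g(7,5)=6 g(7,7)=1
t=8: g(8,0)=14 g(8,2)=28 g(8,4)=20 g(8,6)=7 g(8,8)=1
t=9: g(9,1)=42 g(9,3)=48 g(9,5)=27 g(9,7)=8 g(9,9)=1
t=10: g(10,0)=42 g(10,2)=90 g(10,4)=75 g(10,6)=35 g(10,8)=9 g(10,10)=1
t=11: g(11,1)=132 g(11,3)=165 g(11,5)=110 g(11,7)=44 g(11,9)=10 g(11,11)=1
t=12: g(12,0)=132 g(12,2)=297 g(12,4)=275 g(12,6)=154 g(12,8)=54 g(12,10)=11 g(12,12)=1
t=13: g(13,1)=429 g(13,3)=572 g(13,5)=429 g(13,7)=208 g(13,9)=65 g(13,11)=12 g(13,13)=1
Paths never hitting -1: Σ_s g(13,s) = 1716
Paths hitting -1: 2^13 - 1716 = 6476
P = 6476/8192 = 1619/2048

Answer: 1619/2048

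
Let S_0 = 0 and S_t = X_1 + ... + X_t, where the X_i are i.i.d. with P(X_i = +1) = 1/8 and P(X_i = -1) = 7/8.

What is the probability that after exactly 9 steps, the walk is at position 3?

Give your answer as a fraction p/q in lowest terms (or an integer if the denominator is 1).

Answer: 7203/33554432

Derivation:
To reach position 3 after 9 steps: need 6 steps of +1 and 3 steps of -1.
Number of such sequences: C(9,6) = 84
Each has probability (1/8)^6 · (7/8)^3 = 343/134217728
P = 84 · 343/134217728 = 7203/33554432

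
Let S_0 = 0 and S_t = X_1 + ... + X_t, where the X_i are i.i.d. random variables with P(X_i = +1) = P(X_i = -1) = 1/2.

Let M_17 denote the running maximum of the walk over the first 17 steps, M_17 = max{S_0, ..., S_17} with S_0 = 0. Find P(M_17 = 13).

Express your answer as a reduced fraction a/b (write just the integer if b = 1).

Let M_17 = max(S_0,...,S_17). Use the reflection principle: for j ≥ 1, #{paths with M_17 ≥ j} = #{S_17 ≥ j} + #{S_17 ≥ j+1}.
By reflection, #{M_17 ≥ 13} = #{S_17 ≥ 13} + #{S_17 ≥ 14} = 154 + 18 = 172.
#{M_17 ≥ 14} = #{S_17 ≥ 14} + #{S_17 ≥ 15} = 18 + 18 = 36.
#{M_17 = 13} = 172 - 36 = 136.
P(M_17 = 13) = 136/131072 = 17/16384

Answer: 17/16384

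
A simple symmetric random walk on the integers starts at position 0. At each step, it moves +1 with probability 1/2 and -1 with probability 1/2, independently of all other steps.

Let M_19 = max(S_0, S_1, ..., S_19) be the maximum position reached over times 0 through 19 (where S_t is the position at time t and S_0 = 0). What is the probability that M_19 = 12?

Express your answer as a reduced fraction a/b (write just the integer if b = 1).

Answer: 969/524288

Derivation:
Let M_19 = max(S_0,...,S_19). Use the reflection principle: for j ≥ 1, #{paths with M_19 ≥ j} = #{S_19 ≥ j} + #{S_19 ≥ j+1}.
By reflection, #{M_19 ≥ 12} = #{S_19 ≥ 12} + #{S_19 ≥ 13} = 1160 + 1160 = 2320.
#{M_19 ≥ 13} = #{S_19 ≥ 13} + #{S_19 ≥ 14} = 1160 + 191 = 1351.
#{M_19 = 12} = 2320 - 1351 = 969.
P(M_19 = 12) = 969/524288 = 969/524288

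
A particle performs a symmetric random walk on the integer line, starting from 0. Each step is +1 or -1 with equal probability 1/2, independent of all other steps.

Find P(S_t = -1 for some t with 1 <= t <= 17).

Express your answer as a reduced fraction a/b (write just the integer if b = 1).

Answer: 53381/65536

Derivation:
Count via complement. Let g(t,s) = #length-t paths at position s with S_1..S_t all ≠ -1.
g(t,s) = g(t-1,s-1) + g(t-1,s+1) for s ≠ -1; g(t,-1) = 0.
t=0: g(0,0)=1
t=1: g(1,1)=1
t=2: g(2,0)=1 g(2,2)=1
t=3: g(3,1)=2 g(3,3)=1
t=4: g(4,0)=2 g(4,2)=3 g(4,4)=1
t=5: g(5,1)=5 g(5,3)=4 g(5,5)=1
t=6: g(6,0)=5 g(6,2)=9 g(6,4)=5 g(6,6)=1
t=7: g(7,1)=14 g(7,3)=14 g(7,5)=6 g(7,7)=1
t=8: g(8,0)=14 g(8,2)=28 g(8,4)=20 g(8,6)=7 g(8,8)=1
t=9: g(9,1)=42 g(9,3)=48 g(9,5)=27 g(9,7)=8 g(9,9)=1
t=10: g(10,0)=42 g(10,2)=90 g(10,4)=75 g(10,6)=35 g(10,8)=9 g(10,10)=1
t=11: g(11,1)=132 g(11,3)=165 g(11,5)=110 g(11,7)=44 g(11,9)=10 g(11,11)=1
t=12: g(12,0)=132 g(12,2)=297 g(12,4)=275 g(12,6)=154 g(12,8)=54 g(12,10)=11 g(12,12)=1
t=13: g(13,1)=429 g(13,3)=572 g(13,5)=429 g(13,7)=208 g(13,9)=65 g(13,11)=12 g(13,13)=1
t=14: g(14,0)=429 g(14,2)=1001 g(14,4)=1001 g(14,6)=637 g(14,8)=273 g(14,10)=77 g(14,12)=13 g(14,14)=1
t=15: g(15,1)=1430 g(15,3)=2002 g(15,5)=1638 g(15,7)=910 g(15,9)=350 g(15,11)=90 g(15,13)=14 g(15,15)=1
t=16: g(16,0)=1430 g(16,2)=3432 g(16,4)=3640 g(16,6)=2548 g(16,8)=1260 g(16,10)=440 g(16,12)=104 g(16,14)=15 g(16,16)=1
t=17: g(17,1)=4862 g(17,3)=7072 g(17,5)=6188 g(17,7)=3808 g(17,9)=1700 g(17,11)=544 g(17,13)=119 g(17,15)=16 g(17,17)=1
Paths never hitting -1: Σ_s g(17,s) = 24310
Paths hitting -1: 2^17 - 24310 = 106762
P = 106762/131072 = 53381/65536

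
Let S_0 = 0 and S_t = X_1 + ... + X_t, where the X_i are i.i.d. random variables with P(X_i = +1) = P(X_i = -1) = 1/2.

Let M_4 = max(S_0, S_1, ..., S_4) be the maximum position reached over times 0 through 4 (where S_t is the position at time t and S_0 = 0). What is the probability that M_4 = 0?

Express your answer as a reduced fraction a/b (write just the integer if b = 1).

Let M_4 = max(S_0,...,S_4). Use the reflection principle: for j ≥ 1, #{paths with M_4 ≥ j} = #{S_4 ≥ j} + #{S_4 ≥ j+1}.
P(M_4 ≥ 0) = 1 since S_0 = 0, so #{M_4 ≥ 0} = 16.
#{M_4 ≥ 1} = #{S_4 ≥ 1} + #{S_4 ≥ 2} = 5 + 5 = 10.
#{M_4 = 0} = 16 - 10 = 6.
P(M_4 = 0) = 6/16 = 3/8

Answer: 3/8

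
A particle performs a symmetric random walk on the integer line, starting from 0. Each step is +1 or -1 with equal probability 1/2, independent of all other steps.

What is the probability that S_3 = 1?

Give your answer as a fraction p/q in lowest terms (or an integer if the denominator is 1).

Answer: 3/8

Derivation:
To reach position 1 after 3 steps: need 2 steps of +1 and 1 of -1.
Favorable paths: C(3,2) = 3
Total paths: 2^3 = 8
P = 3/8 = 3/8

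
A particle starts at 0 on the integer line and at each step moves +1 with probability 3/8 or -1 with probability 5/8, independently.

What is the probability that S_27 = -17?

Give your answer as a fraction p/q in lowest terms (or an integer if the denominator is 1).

To reach position -17 after 27 steps: need 5 steps of +1 and 22 steps of -1.
Number of such sequences: C(27,5) = 80730
Each has probability (3/8)^5 · (5/8)^22 = 579357147216796875/2417851639229258349412352
P = 80730 · 579357147216796875/2417851639229258349412352 = 23385751247406005859375/1208925819614629174706176

Answer: 23385751247406005859375/1208925819614629174706176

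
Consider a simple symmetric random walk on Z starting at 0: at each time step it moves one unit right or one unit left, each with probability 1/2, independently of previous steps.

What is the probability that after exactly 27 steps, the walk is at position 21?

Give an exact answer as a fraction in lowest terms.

To reach position 21 after 27 steps: need 24 steps of +1 and 3 of -1.
Favorable paths: C(27,24) = 2925
Total paths: 2^27 = 134217728
P = 2925/134217728 = 2925/134217728

Answer: 2925/134217728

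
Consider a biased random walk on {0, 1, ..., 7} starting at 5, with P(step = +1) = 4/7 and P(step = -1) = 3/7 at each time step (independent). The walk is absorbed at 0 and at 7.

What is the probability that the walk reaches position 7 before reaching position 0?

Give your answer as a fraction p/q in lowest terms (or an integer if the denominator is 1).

Biased walk: p = 4/7, q = 3/7, r = q/p = 3/4
Gambler's ruin: P(hit 7 before 0 | start at 5) = (1 - r^a)/(1 - r^N)
r^5 = 243/1024; r^7 = 2187/16384
P = (1 - 243/1024) / (1 - 2187/16384) = 781/1024 / 14197/16384 = 12496/14197

Answer: 12496/14197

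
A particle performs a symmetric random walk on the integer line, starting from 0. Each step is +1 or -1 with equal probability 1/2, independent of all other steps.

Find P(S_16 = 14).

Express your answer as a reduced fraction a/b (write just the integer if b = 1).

To reach position 14 after 16 steps: need 15 steps of +1 and 1 of -1.
Favorable paths: C(16,15) = 16
Total paths: 2^16 = 65536
P = 16/65536 = 1/4096

Answer: 1/4096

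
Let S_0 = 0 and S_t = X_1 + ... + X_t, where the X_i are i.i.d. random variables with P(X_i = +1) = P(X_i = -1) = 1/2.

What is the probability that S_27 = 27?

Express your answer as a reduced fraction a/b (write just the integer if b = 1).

Answer: 1/134217728

Derivation:
To reach position 27 after 27 steps: need 27 steps of +1 and 0 of -1.
Favorable paths: C(27,27) = 1
Total paths: 2^27 = 134217728
P = 1/134217728 = 1/134217728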